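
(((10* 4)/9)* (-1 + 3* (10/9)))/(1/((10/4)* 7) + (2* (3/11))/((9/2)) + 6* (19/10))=107800/120357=0.90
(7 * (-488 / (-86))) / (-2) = -854 / 43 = -19.86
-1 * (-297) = 297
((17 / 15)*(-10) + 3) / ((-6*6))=25 / 108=0.23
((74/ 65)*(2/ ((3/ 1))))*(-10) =-296/ 39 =-7.59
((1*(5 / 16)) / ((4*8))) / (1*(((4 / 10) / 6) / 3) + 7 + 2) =225 / 207872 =0.00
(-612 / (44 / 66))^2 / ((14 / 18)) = 7584516 / 7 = 1083502.29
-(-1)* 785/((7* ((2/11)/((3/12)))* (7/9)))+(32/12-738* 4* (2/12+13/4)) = -11624855/1176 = -9885.08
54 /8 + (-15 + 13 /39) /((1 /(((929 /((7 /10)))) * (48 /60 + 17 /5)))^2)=-1822742565 /4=-455685641.25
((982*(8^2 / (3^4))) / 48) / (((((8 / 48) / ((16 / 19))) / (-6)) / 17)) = -4273664 / 513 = -8330.73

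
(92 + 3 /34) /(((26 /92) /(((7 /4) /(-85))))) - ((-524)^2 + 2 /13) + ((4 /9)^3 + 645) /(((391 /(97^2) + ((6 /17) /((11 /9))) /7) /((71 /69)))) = -205515165061146640639 /770970083834340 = -266566.98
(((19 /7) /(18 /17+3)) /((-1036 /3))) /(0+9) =-323 /1501164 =-0.00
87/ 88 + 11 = 11.99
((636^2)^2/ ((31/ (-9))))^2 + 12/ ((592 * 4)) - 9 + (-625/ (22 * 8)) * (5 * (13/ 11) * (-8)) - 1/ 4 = 155327739193757176784266996239/ 68838352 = 2256412808862088633154.19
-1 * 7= -7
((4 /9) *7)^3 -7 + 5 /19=323776 /13851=23.38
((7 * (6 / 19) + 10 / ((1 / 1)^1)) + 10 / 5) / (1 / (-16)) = -227.37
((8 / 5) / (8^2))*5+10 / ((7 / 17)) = 1367 / 56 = 24.41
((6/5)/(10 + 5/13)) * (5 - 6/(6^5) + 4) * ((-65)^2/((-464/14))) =-179365277/1353024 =-132.57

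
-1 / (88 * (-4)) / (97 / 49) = 49 / 34144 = 0.00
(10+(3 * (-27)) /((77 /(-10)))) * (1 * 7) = 1580 /11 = 143.64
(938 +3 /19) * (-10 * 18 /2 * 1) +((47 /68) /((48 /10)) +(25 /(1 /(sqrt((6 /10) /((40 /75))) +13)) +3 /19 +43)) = -84039.39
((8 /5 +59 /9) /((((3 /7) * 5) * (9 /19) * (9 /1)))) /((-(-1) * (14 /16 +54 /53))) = 20695864 /43904025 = 0.47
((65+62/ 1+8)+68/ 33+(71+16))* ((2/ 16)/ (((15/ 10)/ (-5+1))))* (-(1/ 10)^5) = 3697/ 4950000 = 0.00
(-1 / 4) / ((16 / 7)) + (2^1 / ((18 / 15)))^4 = 39433 / 5184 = 7.61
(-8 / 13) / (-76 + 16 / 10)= 10 / 1209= 0.01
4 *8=32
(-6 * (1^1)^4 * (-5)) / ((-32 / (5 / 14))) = -75 / 224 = -0.33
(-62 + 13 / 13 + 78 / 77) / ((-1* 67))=4619 / 5159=0.90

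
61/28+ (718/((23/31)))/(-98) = -34695/4508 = -7.70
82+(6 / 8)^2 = 1321 / 16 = 82.56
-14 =-14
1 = 1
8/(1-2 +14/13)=104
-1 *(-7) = 7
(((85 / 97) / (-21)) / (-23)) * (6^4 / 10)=3672 / 15617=0.24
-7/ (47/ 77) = -539/ 47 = -11.47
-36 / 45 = -4 / 5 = -0.80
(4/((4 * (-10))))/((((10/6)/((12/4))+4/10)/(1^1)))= -9/86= -0.10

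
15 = 15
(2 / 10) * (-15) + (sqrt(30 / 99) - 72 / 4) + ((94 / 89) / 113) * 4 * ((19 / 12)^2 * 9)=-405427 / 20114 + sqrt(330) / 33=-19.61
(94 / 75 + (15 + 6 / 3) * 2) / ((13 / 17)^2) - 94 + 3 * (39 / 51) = -6770353 / 215475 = -31.42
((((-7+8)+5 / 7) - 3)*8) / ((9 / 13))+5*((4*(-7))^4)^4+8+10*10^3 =4995702248133623136981312 / 7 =713671749733374733854473.10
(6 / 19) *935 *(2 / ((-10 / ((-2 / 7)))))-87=-9327 / 133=-70.13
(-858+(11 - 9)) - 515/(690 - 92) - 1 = -513001/598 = -857.86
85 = 85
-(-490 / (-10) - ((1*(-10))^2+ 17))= 68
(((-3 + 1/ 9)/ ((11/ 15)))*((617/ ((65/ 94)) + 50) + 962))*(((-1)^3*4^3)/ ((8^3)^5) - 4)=45365116754306539/ 1511828488192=30006.79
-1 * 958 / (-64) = 479 / 32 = 14.97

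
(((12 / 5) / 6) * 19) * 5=38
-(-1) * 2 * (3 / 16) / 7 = 3 / 56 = 0.05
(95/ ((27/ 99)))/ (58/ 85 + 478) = 88825/ 122064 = 0.73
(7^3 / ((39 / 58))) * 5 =99470 / 39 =2550.51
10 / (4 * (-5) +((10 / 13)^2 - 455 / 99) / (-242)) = -8097804 / 16182209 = -0.50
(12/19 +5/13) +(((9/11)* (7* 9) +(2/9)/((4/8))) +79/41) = 55074265/1002573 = 54.93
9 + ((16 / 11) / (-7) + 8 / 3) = 2647 / 231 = 11.46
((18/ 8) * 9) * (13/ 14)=1053/ 56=18.80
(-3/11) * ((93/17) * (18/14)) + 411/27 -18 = -55324/11781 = -4.70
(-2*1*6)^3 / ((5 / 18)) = -31104 / 5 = -6220.80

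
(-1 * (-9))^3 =729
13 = 13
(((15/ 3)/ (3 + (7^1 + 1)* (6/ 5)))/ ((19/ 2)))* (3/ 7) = 50/ 2793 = 0.02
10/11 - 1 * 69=-68.09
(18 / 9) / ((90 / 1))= 1 / 45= 0.02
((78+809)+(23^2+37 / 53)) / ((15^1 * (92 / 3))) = 15017 / 4876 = 3.08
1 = 1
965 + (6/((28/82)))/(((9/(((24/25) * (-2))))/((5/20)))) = 168711/175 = 964.06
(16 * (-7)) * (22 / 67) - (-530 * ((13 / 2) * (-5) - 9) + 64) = -1480417 / 67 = -22095.78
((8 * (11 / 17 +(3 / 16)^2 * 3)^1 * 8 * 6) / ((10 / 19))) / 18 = 12445 / 408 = 30.50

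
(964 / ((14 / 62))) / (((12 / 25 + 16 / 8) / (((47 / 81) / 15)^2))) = 1064738 / 413343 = 2.58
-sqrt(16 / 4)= -2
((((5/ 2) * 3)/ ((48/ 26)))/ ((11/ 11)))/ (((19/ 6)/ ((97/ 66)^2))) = 611585/ 220704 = 2.77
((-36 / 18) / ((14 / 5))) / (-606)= 5 / 4242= 0.00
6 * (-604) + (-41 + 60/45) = -3663.67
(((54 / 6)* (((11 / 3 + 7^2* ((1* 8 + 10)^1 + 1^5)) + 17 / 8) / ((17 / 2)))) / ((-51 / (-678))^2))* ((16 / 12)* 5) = 1168676.68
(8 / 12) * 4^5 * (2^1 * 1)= 4096 / 3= 1365.33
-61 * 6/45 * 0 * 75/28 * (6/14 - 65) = 0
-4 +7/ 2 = -1/ 2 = -0.50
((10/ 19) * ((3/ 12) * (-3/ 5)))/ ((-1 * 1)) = 3/ 38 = 0.08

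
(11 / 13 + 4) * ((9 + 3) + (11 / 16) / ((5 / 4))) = 15813 / 260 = 60.82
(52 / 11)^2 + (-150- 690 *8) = -683366 / 121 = -5647.65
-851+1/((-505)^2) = -217026274/255025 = -851.00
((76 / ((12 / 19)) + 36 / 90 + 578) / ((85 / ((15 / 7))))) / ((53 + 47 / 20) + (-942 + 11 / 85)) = -41924 / 2109919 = -0.02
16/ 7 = 2.29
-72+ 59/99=-71.40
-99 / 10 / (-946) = 9 / 860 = 0.01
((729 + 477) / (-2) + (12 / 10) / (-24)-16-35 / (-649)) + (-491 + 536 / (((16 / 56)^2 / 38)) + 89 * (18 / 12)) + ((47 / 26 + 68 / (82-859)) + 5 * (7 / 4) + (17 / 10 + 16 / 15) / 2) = 6517352633255 / 26222196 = 248543.36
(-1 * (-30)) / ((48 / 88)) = 55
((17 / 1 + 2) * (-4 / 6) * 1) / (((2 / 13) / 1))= -247 / 3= -82.33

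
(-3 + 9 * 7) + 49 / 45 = 61.09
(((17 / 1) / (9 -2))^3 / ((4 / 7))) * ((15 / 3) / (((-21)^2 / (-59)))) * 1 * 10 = -7246675 / 43218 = -167.68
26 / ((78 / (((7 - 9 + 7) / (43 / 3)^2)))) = 15 / 1849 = 0.01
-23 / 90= -0.26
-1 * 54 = -54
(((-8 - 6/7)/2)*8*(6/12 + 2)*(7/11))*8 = -4960/11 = -450.91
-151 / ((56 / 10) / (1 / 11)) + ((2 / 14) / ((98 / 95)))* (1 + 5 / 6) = -49745 / 22638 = -2.20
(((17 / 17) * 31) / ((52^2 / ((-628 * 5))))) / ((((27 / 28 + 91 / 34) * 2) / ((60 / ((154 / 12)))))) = -74465100 / 3221647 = -23.11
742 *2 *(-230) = -341320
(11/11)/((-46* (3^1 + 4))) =-1/322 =-0.00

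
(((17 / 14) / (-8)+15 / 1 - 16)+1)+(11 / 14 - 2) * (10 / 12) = -391 / 336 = -1.16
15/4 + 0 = 15/4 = 3.75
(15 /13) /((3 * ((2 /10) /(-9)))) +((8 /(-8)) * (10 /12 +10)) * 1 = -2195 /78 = -28.14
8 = 8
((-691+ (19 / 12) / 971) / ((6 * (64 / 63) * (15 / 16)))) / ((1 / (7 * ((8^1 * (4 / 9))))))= -394524137 / 131085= -3009.68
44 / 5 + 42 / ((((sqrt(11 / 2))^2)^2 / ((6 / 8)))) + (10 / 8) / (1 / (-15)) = -21559 / 2420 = -8.91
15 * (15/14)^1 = 225/14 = 16.07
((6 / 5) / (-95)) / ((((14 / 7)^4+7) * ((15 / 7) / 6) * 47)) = -0.00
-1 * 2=-2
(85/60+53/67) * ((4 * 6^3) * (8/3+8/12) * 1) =6358.21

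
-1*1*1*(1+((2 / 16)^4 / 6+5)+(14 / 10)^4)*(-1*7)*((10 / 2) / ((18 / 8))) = 1058173207 / 6912000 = 153.09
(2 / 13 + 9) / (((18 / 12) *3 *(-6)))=-119 / 351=-0.34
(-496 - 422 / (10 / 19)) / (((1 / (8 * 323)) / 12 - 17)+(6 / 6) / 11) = 2213320032 / 28837385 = 76.75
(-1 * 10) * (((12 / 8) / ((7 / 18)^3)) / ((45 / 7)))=-1944 / 49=-39.67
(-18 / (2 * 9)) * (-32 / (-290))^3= -4096 / 3048625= -0.00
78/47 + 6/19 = 1764/893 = 1.98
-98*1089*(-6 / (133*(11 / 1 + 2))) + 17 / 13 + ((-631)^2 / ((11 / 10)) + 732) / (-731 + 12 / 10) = -1242512509 / 9914333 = -125.32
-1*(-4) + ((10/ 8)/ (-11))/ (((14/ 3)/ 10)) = 3.76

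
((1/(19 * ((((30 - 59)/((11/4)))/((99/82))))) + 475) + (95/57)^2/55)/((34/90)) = 42497650145/33796136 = 1257.47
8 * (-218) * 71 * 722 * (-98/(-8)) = -1095161368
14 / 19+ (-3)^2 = 185 / 19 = 9.74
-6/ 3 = -2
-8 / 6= -4 / 3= -1.33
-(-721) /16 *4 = 721 /4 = 180.25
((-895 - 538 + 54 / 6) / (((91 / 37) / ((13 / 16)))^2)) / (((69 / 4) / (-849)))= 34481003 / 4508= 7648.85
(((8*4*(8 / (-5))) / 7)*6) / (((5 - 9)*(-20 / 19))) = -1824 / 175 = -10.42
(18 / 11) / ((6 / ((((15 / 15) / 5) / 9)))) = 1 / 165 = 0.01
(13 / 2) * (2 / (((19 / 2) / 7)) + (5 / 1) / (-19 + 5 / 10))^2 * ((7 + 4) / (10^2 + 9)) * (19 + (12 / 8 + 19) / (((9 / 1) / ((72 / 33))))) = 1226617938 / 53868781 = 22.77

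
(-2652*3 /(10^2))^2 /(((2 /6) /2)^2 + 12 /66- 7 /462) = 142420356 /4375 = 32553.22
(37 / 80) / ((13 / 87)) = 3219 / 1040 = 3.10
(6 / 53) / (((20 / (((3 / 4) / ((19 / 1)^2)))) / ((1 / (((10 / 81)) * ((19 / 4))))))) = 729 / 36352700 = 0.00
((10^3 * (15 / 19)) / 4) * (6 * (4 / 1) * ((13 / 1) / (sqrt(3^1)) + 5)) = 450000 / 19 + 390000 * sqrt(3) / 19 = 59236.83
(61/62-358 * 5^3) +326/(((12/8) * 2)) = -8303105/186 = -44640.35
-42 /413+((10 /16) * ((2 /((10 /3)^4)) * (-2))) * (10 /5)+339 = 39985221 /118000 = 338.86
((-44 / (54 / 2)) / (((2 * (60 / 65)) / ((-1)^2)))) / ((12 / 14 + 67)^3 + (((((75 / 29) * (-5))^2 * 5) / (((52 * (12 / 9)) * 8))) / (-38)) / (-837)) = -40429164840064 / 14310686109862546875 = -0.00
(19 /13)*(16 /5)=304 /65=4.68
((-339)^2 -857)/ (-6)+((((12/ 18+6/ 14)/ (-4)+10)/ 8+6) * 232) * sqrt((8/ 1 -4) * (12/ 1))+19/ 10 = -570263/ 30+140621 * sqrt(3)/ 21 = -7410.54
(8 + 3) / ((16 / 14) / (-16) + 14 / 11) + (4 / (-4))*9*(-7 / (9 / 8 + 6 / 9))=352562 / 7955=44.32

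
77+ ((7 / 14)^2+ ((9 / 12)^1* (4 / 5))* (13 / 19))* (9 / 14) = 411899 / 5320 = 77.42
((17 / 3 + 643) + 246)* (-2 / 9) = -5368 / 27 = -198.81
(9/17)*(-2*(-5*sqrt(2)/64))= 45*sqrt(2)/544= 0.12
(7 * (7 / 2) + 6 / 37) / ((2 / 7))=12775 / 148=86.32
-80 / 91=-0.88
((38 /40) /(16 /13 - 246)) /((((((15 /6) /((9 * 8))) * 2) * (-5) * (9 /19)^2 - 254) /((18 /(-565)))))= -1605006 /3298015759775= -0.00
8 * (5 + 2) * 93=5208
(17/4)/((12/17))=289/48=6.02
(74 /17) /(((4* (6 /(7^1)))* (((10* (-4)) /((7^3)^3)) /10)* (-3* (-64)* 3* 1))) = -10451584213 /470016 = -22236.66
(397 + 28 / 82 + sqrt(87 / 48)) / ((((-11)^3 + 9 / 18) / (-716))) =358 * sqrt(29) / 2661 + 23328712 / 109101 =214.55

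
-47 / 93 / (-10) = 47 / 930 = 0.05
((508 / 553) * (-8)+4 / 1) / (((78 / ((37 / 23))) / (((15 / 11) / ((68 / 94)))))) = -4025785 / 30919889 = -0.13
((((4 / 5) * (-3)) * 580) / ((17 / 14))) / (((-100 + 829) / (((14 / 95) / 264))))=-11368 / 12950685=-0.00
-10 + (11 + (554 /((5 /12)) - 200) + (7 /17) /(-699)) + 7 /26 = 1746954569 /1544790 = 1130.87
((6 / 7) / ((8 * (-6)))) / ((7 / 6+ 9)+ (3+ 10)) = -3 / 3892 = -0.00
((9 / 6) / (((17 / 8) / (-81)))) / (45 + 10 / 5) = -972 / 799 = -1.22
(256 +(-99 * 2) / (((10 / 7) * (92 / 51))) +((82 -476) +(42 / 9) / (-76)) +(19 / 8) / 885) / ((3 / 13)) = -576216485 / 618792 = -931.20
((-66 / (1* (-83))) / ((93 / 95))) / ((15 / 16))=6688 / 7719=0.87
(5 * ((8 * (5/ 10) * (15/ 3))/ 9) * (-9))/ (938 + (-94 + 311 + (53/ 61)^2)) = -93025/ 1075141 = -0.09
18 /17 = 1.06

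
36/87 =12/29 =0.41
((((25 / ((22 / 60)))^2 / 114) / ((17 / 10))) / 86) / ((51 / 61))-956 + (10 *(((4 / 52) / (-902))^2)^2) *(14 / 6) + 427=-3539911587249317833653973 / 6695927115207431419032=-528.67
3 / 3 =1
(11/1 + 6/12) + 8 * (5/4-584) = -9301/2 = -4650.50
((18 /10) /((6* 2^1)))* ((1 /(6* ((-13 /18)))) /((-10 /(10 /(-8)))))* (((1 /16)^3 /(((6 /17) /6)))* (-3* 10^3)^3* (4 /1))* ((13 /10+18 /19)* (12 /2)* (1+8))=3720804609375 /15808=235374785.51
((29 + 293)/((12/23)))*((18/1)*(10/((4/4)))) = 111090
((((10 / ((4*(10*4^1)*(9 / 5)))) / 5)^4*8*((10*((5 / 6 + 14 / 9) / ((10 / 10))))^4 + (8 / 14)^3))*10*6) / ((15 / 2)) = 732905884279 / 15119385910272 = 0.05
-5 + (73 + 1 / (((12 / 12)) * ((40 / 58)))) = 1389 / 20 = 69.45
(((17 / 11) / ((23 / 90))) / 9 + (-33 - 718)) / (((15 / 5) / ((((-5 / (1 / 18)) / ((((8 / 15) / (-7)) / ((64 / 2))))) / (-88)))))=298986975 / 2783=107433.34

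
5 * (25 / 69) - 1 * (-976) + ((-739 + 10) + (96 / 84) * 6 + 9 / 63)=17651 / 69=255.81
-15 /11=-1.36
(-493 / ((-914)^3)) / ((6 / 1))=493 / 4581311664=0.00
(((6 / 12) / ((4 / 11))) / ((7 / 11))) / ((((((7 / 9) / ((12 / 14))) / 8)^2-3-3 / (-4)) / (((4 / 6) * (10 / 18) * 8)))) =-8363520 / 2922521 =-2.86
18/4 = 9/2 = 4.50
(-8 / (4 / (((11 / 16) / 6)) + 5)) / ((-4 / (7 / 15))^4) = -26411 / 711180000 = -0.00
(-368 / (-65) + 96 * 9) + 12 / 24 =113121 / 130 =870.16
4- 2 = 2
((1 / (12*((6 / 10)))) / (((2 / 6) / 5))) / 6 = 25 / 72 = 0.35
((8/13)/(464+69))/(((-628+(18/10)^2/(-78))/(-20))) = 8000/217584991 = 0.00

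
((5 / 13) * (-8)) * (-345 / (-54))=-2300 / 117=-19.66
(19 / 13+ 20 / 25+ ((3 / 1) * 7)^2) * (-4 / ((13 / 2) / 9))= -2454.99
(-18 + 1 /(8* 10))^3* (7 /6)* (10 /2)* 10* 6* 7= -146008608431 /10240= -14258653.17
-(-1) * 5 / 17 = 5 / 17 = 0.29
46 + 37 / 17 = 819 / 17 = 48.18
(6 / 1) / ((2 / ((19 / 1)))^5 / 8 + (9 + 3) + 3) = 0.40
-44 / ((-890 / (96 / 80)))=132 / 2225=0.06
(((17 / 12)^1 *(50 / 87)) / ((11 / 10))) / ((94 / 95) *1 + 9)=201875 / 2724579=0.07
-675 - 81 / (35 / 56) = -4023 / 5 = -804.60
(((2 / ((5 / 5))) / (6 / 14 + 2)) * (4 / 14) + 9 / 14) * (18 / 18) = 209 / 238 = 0.88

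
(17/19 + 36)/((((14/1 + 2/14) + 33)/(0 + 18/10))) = 14721/10450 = 1.41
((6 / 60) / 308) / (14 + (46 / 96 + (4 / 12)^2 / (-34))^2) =749088 / 32823206185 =0.00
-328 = -328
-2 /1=-2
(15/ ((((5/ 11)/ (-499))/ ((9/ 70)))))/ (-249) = 49401/ 5810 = 8.50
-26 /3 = -8.67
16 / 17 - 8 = -120 / 17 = -7.06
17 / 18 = 0.94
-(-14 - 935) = 949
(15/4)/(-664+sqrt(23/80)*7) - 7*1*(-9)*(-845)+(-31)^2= -614577695574/11756851 - 35*sqrt(115)/11756851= -52274.01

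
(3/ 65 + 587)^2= 1456032964/ 4225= 344623.19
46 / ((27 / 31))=1426 / 27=52.81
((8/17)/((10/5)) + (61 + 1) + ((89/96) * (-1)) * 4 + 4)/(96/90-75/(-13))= 1658215/181288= 9.15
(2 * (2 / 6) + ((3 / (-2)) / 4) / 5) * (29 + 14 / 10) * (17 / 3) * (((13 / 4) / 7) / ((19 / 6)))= 15691 / 1050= 14.94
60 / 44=15 / 11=1.36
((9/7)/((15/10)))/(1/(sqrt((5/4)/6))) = sqrt(30)/14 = 0.39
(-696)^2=484416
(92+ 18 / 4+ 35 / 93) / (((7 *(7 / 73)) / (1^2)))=1315387 / 9114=144.33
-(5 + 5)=-10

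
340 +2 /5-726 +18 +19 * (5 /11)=-358.96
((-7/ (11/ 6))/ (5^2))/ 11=-42/ 3025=-0.01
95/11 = 8.64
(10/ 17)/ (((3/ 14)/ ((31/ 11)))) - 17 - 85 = -52882/ 561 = -94.26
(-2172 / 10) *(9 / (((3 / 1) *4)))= -1629 / 10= -162.90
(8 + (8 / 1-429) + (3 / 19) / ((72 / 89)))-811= -558055 / 456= -1223.80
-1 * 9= -9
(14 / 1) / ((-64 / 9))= -63 / 32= -1.97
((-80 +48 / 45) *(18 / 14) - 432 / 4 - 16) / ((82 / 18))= -71028 / 1435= -49.50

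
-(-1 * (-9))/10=-9/10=-0.90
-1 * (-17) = 17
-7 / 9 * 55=-385 / 9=-42.78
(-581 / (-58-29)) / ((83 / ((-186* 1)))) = -434 / 29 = -14.97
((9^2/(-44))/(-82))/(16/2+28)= 9/14432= 0.00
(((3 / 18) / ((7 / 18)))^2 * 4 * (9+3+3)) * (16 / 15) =576 / 49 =11.76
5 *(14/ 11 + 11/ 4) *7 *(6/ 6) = 6195/ 44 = 140.80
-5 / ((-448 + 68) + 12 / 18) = 15 / 1138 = 0.01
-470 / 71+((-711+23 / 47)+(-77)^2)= 17392009 / 3337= 5211.87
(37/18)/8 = 37/144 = 0.26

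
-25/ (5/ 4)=-20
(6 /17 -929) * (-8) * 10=1262960 /17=74291.76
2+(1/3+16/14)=73/21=3.48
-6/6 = -1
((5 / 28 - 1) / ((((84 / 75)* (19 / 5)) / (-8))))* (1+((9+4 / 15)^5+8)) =596800309351 / 5655825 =105519.59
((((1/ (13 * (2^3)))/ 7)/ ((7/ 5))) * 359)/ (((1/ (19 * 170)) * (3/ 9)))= 8696775/ 2548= 3413.18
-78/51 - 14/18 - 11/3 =-914/153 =-5.97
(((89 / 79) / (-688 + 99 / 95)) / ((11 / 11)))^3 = -604422796375 / 137038452765247041659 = -0.00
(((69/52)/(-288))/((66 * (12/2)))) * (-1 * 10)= 115/988416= 0.00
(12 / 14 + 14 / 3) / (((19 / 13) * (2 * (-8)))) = -377 / 1596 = -0.24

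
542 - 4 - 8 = 530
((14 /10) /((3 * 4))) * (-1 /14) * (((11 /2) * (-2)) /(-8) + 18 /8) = -29 /960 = -0.03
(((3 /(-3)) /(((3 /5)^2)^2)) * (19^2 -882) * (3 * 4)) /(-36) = -325625 /243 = -1340.02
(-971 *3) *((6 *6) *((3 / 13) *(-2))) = 629208 / 13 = 48400.62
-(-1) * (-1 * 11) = -11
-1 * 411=-411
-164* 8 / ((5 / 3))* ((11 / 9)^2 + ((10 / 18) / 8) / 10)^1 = -31898 / 27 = -1181.41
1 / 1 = 1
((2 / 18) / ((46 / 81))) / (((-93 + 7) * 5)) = -9 / 19780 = -0.00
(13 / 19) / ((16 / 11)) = 0.47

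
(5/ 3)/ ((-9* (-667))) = 5/ 18009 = 0.00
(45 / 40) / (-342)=-0.00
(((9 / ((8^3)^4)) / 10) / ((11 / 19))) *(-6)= -513 / 3779571220480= -0.00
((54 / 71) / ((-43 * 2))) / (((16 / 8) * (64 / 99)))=-2673 / 390784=-0.01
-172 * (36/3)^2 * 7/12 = -14448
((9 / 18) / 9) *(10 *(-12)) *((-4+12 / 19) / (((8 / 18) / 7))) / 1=6720 / 19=353.68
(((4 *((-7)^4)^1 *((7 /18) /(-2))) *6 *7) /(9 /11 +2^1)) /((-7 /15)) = 1848770 /31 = 59637.74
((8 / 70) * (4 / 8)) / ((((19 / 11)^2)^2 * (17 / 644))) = 2693944 / 11077285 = 0.24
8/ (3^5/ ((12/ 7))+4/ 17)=544/ 9655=0.06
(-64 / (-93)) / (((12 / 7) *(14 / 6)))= 16 / 93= 0.17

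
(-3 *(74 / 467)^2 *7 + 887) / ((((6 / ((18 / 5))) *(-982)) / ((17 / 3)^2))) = -55872354683 / 3212450970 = -17.39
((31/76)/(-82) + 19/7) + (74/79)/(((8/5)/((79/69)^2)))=722098541/207693864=3.48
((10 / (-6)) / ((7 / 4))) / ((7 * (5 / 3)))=-4 / 49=-0.08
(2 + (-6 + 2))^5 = -32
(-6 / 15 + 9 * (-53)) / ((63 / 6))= -45.47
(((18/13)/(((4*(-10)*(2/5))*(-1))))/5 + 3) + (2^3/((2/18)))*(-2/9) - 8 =-10911/520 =-20.98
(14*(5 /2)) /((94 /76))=28.30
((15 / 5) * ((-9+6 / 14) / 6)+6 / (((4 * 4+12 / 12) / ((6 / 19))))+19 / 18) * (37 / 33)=-4696225 / 1343034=-3.50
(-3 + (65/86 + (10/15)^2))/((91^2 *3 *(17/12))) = -0.00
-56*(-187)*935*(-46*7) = -3152805040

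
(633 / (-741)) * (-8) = 1688 / 247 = 6.83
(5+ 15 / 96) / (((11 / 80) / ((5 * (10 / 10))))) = 375 / 2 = 187.50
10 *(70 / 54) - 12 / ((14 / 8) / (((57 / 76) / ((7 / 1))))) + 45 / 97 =12.69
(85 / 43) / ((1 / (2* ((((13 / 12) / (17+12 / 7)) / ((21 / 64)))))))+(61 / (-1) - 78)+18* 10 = 2113937 / 50697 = 41.70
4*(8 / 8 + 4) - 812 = -792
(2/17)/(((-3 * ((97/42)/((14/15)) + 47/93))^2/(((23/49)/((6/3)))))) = 17328752/50155720313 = 0.00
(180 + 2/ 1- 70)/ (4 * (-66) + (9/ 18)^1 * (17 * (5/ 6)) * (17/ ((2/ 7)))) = 2688/ 3779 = 0.71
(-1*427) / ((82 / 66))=-14091 / 41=-343.68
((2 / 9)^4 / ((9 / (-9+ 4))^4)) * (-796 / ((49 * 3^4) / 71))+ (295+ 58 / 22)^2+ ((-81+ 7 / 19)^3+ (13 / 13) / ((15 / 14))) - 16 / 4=-435637.97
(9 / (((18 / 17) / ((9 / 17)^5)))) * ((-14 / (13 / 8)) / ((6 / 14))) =-7715736 / 1085773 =-7.11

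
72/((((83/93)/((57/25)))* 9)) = 42408/2075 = 20.44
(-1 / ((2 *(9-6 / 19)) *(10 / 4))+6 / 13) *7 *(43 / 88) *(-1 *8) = -1415603 / 117975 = -12.00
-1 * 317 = -317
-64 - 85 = -149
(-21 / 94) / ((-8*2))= 21 / 1504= 0.01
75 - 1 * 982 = -907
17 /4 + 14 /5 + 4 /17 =2477 /340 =7.29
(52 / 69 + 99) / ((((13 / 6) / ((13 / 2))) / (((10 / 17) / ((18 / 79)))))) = 2718785 / 3519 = 772.60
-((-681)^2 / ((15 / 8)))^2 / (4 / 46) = -17588295458784 / 25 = -703531818351.36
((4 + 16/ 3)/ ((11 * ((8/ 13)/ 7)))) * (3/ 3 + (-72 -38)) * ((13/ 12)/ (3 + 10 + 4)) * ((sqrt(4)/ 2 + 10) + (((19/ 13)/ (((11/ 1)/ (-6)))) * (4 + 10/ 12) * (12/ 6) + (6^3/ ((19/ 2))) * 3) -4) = -12734637097/ 2813976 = -4525.50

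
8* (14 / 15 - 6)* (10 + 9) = -11552 / 15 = -770.13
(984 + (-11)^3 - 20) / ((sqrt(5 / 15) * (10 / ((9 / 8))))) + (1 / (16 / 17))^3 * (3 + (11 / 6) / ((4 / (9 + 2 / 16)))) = 6775027 / 786432 - 3303 * sqrt(3) / 80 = -62.90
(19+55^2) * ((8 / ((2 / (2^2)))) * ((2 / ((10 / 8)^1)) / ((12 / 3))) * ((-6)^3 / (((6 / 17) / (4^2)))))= -953819136 / 5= -190763827.20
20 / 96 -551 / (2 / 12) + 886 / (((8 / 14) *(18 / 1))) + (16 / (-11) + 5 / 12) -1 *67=-2603851 / 792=-3287.69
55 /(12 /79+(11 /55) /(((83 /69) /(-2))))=-1803175 /5922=-304.49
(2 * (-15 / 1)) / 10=-3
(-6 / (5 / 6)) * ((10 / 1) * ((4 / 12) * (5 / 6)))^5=-7812500 / 6561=-1190.75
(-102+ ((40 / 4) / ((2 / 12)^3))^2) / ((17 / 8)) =37323984 / 17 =2195528.47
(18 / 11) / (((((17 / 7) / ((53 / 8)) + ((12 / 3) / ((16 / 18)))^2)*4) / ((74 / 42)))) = 11766 / 336545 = 0.03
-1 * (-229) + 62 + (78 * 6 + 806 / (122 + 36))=764.10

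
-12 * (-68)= 816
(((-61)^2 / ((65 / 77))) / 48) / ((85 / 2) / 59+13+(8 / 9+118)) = 50713509 / 73232120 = 0.69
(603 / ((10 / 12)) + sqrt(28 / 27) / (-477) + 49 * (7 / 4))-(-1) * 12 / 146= 1181771 / 1460-2 * sqrt(21) / 4293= 809.43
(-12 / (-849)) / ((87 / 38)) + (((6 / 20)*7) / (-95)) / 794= 0.01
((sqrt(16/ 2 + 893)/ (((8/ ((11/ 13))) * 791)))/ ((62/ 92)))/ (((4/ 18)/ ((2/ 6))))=759 * sqrt(901)/ 2550184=0.01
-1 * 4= -4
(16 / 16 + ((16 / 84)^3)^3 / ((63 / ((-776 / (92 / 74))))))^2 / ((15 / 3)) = 264917856013612095644313025205 / 1324597942596936323061692065161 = 0.20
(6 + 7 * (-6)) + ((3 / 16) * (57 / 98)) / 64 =-3612501 / 100352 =-36.00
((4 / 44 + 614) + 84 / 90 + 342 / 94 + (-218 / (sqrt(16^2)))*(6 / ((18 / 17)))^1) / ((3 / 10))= 11197273 / 6204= 1804.85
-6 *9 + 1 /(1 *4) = -215 /4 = -53.75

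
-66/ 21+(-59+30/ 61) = -26325/ 427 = -61.65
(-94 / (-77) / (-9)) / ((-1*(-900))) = -47 / 311850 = -0.00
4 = 4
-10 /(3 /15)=-50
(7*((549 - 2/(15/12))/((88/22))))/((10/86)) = 823837/100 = 8238.37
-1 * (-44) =44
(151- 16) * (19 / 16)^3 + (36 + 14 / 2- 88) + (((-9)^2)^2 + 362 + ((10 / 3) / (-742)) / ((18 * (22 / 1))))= 3206249198191 / 451325952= 7104.07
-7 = -7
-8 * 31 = -248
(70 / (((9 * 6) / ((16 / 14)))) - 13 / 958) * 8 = 151876 / 12933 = 11.74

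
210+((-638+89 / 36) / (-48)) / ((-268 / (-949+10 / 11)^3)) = 25951783342531771 / 616391424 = 42102765.11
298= 298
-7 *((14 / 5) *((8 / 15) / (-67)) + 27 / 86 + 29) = -88608751 / 432150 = -205.04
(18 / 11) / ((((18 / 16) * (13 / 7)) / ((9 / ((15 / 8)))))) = 2688 / 715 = 3.76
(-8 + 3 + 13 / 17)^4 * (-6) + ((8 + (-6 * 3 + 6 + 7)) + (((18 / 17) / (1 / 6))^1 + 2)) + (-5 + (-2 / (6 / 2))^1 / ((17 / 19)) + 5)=-481071475 / 250563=-1919.96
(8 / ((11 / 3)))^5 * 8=63700992 / 161051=395.53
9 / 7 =1.29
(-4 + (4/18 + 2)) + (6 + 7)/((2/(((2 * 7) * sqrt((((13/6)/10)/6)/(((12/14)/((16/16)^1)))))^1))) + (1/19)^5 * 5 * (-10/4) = -79235393/44569782 + 91 * sqrt(1365)/180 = 16.90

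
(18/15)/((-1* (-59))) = 6/295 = 0.02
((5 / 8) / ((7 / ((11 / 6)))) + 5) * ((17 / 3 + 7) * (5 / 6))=164825 / 3024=54.51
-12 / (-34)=6 / 17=0.35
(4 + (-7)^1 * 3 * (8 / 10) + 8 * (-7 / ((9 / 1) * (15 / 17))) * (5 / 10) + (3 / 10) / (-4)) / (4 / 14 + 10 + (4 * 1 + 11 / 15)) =-123991 / 113544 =-1.09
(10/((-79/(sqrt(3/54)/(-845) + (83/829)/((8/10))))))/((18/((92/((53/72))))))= -381800/3471023 + 368*sqrt(2)/2122809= -0.11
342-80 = 262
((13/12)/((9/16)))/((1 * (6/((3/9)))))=26/243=0.11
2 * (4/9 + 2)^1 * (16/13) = 704/117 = 6.02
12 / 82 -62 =-2536 / 41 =-61.85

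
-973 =-973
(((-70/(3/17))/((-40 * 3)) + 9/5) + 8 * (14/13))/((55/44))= 32107/2925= 10.98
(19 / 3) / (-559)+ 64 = 107309 / 1677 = 63.99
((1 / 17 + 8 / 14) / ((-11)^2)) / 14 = 75 / 201586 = 0.00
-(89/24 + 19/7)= -1079/168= -6.42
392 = 392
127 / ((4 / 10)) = 635 / 2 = 317.50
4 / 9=0.44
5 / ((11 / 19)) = 95 / 11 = 8.64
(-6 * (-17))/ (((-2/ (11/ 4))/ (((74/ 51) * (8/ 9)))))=-1628/ 9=-180.89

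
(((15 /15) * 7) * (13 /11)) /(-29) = -91 /319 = -0.29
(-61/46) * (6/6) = -61/46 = -1.33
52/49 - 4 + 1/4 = -527/196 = -2.69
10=10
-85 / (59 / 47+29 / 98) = -78302 / 1429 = -54.79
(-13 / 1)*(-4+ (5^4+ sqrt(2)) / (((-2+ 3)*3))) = -7969 / 3 - 13*sqrt(2) / 3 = -2662.46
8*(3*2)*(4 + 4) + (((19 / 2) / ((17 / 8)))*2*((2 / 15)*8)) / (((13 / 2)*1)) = 385.47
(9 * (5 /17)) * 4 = 180 /17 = 10.59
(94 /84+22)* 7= 971 /6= 161.83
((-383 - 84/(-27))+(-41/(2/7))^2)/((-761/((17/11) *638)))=-358728985/13698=-26188.42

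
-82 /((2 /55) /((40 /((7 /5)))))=-451000 /7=-64428.57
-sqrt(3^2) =-3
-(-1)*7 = 7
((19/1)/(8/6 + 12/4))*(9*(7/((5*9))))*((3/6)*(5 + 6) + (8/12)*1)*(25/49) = 3515/182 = 19.31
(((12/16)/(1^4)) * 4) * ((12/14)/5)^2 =108/1225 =0.09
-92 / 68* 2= -2.71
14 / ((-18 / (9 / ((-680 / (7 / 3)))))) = 49 / 2040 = 0.02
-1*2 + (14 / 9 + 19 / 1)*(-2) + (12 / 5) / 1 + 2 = -1742 / 45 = -38.71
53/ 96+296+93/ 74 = 1057817/ 3552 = 297.81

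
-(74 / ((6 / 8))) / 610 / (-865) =148 / 791475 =0.00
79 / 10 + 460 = 4679 / 10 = 467.90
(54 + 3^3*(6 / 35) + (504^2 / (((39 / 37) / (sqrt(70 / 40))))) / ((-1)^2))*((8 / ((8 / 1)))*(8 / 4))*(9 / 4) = 9234 / 35 + 7048944*sqrt(7) / 13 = 1434860.20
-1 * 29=-29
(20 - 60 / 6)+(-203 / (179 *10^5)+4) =250599797 / 17900000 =14.00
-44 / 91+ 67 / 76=2753 / 6916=0.40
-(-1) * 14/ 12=7/ 6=1.17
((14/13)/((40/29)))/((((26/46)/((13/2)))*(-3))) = -4669/1560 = -2.99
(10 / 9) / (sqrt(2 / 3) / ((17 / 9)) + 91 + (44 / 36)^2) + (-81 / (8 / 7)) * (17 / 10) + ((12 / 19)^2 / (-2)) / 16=-28222449947222139 / 234234621876880 - 185895 * sqrt(6) / 8110617101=-120.49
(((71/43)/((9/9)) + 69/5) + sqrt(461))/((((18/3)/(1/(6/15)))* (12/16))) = 3322/387 + 5* sqrt(461)/9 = 20.51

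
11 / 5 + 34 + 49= 426 / 5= 85.20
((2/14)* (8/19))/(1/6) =48/133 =0.36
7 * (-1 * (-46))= 322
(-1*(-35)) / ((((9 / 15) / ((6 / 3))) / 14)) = 4900 / 3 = 1633.33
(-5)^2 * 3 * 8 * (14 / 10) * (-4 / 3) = -1120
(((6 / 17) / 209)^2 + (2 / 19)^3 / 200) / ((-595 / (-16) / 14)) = 1666208 / 509686288375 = 0.00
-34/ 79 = -0.43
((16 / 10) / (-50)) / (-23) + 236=678504 / 2875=236.00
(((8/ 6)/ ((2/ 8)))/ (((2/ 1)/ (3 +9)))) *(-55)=-1760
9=9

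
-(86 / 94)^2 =-1849 / 2209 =-0.84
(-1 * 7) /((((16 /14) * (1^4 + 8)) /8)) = -49 /9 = -5.44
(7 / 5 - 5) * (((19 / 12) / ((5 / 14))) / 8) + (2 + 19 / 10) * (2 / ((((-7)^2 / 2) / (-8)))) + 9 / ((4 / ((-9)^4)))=14757.71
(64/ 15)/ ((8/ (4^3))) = 34.13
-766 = -766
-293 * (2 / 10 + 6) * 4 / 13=-36332 / 65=-558.95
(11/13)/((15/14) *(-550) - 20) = -77/55445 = -0.00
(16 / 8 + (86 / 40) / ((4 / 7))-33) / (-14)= 2179 / 1120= 1.95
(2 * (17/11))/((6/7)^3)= 5831/1188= 4.91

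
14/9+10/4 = 73/18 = 4.06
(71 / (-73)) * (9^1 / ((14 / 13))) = -8307 / 1022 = -8.13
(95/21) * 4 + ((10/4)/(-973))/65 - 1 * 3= 1145635/75894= 15.10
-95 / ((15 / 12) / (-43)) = 3268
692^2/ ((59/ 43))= 20591152/ 59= 349002.58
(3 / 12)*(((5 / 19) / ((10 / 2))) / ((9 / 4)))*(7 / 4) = 0.01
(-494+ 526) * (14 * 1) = 448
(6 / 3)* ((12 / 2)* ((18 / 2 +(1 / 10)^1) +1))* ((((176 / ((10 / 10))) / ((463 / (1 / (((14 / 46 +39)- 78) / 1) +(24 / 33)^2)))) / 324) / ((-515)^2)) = 7295836 / 27049588273125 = 0.00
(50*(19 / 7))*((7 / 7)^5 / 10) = 13.57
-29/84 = -0.35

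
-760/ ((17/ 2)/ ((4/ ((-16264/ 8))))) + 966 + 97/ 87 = 153076681/ 158253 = 967.29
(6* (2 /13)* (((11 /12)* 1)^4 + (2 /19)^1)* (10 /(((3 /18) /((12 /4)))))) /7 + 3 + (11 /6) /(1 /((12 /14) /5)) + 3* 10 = 21815371 /414960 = 52.57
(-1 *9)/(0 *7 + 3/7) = -21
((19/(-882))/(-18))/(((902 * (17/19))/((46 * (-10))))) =-41515/60860646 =-0.00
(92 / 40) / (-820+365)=-23 / 4550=-0.01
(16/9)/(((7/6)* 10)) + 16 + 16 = 32.15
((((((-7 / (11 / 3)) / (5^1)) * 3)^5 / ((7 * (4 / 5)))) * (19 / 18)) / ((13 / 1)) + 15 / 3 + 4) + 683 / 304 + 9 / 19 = 4650952155283 / 397795970000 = 11.69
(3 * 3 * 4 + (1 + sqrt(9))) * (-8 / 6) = -160 / 3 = -53.33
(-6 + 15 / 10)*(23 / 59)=-207 / 118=-1.75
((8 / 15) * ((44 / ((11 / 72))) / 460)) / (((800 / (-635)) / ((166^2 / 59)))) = -20997672 / 169625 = -123.79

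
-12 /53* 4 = -48 /53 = -0.91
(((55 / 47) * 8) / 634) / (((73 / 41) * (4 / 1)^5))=0.00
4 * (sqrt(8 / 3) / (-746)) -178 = -178 -4 * sqrt(6) / 1119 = -178.01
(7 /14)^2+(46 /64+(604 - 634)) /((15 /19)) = -17683 /480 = -36.84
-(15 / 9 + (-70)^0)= -8 / 3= -2.67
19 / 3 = 6.33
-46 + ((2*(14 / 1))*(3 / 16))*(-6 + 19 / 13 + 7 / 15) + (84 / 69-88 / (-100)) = -975929 / 14950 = -65.28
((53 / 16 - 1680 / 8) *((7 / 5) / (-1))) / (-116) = -23149 / 9280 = -2.49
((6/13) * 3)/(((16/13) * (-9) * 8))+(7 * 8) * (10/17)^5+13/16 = 430812707/90870848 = 4.74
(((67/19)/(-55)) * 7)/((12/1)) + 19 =237791/12540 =18.96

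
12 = 12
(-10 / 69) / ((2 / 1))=-5 / 69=-0.07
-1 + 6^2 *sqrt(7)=-1 + 36 *sqrt(7)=94.25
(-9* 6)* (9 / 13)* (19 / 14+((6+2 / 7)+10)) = -4617 / 7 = -659.57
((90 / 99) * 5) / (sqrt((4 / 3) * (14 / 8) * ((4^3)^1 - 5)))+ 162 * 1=50 * sqrt(1239) / 4543+ 162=162.39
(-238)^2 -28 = 56616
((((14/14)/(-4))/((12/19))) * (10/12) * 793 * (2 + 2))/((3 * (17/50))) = -1883375/1836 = -1025.80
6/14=3/7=0.43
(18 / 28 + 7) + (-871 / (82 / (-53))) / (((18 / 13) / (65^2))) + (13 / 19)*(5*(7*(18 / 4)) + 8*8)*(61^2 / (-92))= 15456923269397 / 9030168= 1711698.31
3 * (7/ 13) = 21/ 13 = 1.62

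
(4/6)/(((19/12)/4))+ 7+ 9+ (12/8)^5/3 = 12291/608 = 20.22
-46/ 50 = -23/ 25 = -0.92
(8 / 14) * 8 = 32 / 7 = 4.57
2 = 2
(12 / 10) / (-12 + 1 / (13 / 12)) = -13 / 120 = -0.11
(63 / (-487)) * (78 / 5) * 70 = -68796 / 487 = -141.26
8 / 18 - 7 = -59 / 9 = -6.56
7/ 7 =1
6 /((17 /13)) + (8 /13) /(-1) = 878 /221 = 3.97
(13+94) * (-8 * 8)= -6848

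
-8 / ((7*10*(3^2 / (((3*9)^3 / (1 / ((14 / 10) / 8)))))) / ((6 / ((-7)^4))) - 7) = -52488 / 434273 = -0.12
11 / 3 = 3.67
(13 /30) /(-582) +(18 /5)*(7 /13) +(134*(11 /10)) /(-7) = -30378091 /1588860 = -19.12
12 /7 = 1.71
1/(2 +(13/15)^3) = 3375/8947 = 0.38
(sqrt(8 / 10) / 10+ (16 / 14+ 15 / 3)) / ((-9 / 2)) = -86 / 63 - 2 * sqrt(5) / 225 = -1.38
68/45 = 1.51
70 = 70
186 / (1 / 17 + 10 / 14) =11067 / 46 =240.59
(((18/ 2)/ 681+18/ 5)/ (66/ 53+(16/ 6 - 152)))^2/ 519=141726979827/ 123558351553049300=0.00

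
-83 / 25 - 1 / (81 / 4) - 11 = -29098 / 2025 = -14.37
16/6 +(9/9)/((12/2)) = 17/6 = 2.83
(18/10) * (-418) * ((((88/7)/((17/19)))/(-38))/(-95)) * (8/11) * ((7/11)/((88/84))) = -6048/4675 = -1.29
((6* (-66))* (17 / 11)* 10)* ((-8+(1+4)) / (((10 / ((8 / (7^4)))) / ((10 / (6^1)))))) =24480 / 2401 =10.20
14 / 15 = 0.93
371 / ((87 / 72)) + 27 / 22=196671 / 638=308.26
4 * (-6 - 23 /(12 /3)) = -47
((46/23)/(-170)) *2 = -2/85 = -0.02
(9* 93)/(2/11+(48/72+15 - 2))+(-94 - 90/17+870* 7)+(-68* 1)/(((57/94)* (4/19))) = 128619191/23307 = 5518.48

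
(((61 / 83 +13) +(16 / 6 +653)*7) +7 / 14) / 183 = 2292743 / 91134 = 25.16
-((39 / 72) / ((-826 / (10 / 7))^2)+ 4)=-802356901 / 200589144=-4.00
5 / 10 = 1 / 2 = 0.50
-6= -6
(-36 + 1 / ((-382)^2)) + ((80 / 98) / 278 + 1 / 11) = -35.91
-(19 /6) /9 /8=-19 /432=-0.04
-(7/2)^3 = -343/8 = -42.88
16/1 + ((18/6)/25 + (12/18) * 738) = 12703/25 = 508.12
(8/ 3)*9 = 24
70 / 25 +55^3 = 831889 / 5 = 166377.80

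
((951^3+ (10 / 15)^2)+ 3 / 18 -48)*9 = 15481535465 / 2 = 7740767732.50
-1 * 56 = -56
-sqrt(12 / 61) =-2*sqrt(183) / 61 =-0.44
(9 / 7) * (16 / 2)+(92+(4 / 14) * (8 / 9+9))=946 / 9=105.11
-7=-7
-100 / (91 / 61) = -6100 / 91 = -67.03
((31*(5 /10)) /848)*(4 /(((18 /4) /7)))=217 /1908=0.11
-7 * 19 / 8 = -133 / 8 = -16.62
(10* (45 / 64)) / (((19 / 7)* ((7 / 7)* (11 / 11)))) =1575 / 608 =2.59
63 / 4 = 15.75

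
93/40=2.32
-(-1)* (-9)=-9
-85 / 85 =-1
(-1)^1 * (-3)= 3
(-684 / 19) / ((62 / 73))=-1314 / 31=-42.39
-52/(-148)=13/37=0.35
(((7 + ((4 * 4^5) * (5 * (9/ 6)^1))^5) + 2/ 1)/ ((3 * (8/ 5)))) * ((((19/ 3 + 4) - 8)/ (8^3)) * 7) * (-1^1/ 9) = -744782788376395776000245/ 36864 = -20203526160384000000.01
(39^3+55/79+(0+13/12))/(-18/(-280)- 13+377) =162.94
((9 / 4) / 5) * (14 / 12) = 21 / 40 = 0.52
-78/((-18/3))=13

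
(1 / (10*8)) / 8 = 1 / 640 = 0.00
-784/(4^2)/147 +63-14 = 146/3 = 48.67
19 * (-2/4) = -19/2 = -9.50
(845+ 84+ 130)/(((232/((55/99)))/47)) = 82955/696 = 119.19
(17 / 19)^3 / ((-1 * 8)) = -4913 / 54872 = -0.09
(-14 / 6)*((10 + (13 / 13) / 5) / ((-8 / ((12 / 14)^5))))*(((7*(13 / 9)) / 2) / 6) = 1989 / 1715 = 1.16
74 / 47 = 1.57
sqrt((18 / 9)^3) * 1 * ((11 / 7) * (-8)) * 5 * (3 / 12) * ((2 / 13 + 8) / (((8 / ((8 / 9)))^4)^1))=-23320 * sqrt(2) / 597051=-0.06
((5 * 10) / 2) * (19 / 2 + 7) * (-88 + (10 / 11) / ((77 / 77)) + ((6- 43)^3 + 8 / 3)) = -41858375 / 2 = -20929187.50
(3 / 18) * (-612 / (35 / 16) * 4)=-6528 / 35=-186.51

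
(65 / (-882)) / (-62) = 65 / 54684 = 0.00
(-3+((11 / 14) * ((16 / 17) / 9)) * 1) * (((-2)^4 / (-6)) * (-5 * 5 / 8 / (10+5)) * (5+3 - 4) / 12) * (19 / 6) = -296875 / 173502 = -1.71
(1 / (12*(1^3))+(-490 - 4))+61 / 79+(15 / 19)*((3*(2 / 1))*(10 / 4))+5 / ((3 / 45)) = -7318319 / 18012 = -406.30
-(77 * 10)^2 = -592900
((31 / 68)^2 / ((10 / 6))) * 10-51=-115029 / 2312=-49.75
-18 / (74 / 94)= -846 / 37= -22.86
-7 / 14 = -1 / 2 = -0.50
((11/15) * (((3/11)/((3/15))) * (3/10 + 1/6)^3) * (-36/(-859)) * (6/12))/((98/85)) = 119/64425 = 0.00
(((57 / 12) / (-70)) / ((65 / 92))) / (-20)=437 / 91000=0.00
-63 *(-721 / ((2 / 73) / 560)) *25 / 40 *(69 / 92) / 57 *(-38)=-290139412.50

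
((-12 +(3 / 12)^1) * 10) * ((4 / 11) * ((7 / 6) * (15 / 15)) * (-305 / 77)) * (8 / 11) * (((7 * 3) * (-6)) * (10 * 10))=-2408280000 / 1331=-1809376.41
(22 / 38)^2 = 121 / 361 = 0.34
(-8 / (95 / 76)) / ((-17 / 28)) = 10.54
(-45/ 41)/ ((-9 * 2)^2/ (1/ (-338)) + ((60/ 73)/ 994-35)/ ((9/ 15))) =4897935/ 488964509281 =0.00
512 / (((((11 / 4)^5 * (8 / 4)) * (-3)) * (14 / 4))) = -524288 / 3382071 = -0.16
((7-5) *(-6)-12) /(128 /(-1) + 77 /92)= 2208 /11699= 0.19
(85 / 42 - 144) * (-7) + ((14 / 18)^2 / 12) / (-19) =18354065 / 18468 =993.83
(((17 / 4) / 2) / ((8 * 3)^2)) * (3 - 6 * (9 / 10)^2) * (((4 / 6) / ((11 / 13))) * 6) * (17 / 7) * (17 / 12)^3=-572202371 / 2554675200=-0.22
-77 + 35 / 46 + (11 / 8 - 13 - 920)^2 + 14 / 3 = 3832441357 / 4416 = 867853.57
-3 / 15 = -1 / 5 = -0.20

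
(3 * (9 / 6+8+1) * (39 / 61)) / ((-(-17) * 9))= 273 / 2074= 0.13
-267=-267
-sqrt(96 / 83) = -4 * sqrt(498) / 83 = -1.08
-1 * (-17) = 17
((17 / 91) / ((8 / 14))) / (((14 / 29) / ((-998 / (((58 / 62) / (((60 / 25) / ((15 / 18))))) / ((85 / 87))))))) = -26823246 / 13195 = -2032.83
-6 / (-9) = 2 / 3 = 0.67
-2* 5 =-10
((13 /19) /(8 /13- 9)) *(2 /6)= -169 /6213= -0.03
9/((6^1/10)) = 15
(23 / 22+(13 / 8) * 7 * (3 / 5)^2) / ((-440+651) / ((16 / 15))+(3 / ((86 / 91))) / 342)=55436718 / 2133389225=0.03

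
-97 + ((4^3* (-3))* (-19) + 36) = 3587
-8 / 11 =-0.73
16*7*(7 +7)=1568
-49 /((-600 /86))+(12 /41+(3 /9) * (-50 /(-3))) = 474961 /36900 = 12.87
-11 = -11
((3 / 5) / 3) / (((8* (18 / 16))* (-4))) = -1 / 180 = -0.01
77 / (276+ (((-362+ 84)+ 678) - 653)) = 77 / 23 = 3.35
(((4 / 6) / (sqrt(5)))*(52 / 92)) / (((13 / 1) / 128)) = 256*sqrt(5) / 345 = 1.66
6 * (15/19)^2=1350/361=3.74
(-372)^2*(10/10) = 138384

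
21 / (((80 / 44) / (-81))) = -18711 / 20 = -935.55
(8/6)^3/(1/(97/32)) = 7.19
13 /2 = 6.50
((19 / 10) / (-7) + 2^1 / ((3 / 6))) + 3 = 471 / 70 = 6.73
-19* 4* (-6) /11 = 456 /11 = 41.45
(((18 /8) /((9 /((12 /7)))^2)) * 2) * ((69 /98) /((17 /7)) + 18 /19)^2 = 62608050 /250493929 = 0.25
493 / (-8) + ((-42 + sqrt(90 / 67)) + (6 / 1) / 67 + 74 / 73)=-4011471 / 39128 + 3 * sqrt(670) / 67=-101.36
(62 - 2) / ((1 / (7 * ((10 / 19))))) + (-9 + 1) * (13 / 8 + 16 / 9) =33145 / 171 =193.83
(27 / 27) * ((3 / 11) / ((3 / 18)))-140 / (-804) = 4003 / 2211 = 1.81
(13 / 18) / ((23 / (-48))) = -104 / 69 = -1.51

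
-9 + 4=-5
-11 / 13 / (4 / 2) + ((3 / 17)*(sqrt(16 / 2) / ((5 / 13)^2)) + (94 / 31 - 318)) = -254205 / 806 + 1014*sqrt(2) / 425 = -312.02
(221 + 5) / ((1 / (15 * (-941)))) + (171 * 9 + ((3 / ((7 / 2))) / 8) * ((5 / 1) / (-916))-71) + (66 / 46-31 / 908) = -426969079709479 / 133908208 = -3188520.60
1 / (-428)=-1 / 428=-0.00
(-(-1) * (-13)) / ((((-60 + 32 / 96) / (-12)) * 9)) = -52 / 179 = -0.29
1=1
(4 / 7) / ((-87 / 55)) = -220 / 609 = -0.36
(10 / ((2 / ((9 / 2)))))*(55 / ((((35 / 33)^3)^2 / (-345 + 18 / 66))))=-22037609423016 / 73530625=-299706.54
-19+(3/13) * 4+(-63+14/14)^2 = 3825.92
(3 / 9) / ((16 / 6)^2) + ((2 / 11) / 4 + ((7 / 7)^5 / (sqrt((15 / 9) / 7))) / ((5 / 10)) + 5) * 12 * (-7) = -298335 / 704-168 * sqrt(105) / 5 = -768.07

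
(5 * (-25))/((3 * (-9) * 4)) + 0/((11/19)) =125/108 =1.16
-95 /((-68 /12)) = 285 /17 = 16.76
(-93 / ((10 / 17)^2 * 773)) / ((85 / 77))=-121737 / 386500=-0.31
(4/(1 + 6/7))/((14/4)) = 8/13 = 0.62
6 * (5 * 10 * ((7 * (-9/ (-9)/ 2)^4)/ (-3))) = -175/ 4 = -43.75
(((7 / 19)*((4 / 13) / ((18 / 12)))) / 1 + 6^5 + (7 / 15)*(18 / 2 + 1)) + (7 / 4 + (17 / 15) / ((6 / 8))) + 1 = 346121249 / 44460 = 7785.00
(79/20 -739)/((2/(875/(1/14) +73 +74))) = -182248297/40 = -4556207.42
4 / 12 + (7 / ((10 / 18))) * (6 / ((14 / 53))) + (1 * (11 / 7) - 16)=272.10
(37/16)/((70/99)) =3663/1120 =3.27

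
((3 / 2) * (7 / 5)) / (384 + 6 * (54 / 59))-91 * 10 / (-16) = 2178519 / 38300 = 56.88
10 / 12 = 5 / 6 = 0.83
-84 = -84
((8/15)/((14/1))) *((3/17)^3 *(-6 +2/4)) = -198/171955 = -0.00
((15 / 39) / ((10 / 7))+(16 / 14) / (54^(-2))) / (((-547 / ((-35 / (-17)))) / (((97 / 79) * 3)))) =-51915855 / 1123538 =-46.21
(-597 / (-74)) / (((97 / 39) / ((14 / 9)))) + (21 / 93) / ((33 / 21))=6351030 / 1223849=5.19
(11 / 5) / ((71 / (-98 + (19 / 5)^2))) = -22979 / 8875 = -2.59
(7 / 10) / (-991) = -7 / 9910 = -0.00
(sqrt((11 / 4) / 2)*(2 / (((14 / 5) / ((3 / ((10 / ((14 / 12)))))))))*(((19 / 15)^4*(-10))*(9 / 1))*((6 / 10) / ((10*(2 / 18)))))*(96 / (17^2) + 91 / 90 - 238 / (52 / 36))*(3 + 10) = 7201435897373*sqrt(22) / 433500000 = 77918.64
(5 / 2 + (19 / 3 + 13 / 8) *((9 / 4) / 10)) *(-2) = -1373 / 160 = -8.58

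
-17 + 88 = 71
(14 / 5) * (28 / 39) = 392 / 195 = 2.01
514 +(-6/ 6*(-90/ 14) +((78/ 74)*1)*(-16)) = 130423/ 259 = 503.56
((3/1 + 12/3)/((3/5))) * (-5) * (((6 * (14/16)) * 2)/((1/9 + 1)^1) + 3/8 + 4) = -19355/24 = -806.46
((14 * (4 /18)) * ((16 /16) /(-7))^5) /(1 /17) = -68 /21609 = -0.00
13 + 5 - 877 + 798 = -61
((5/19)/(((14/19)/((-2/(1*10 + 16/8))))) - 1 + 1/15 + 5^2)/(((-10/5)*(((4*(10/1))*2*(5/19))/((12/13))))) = -191577/364000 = -0.53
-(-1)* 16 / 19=16 / 19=0.84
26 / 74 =13 / 37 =0.35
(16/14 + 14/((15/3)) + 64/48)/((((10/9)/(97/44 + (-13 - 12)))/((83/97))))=-69179919/746900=-92.62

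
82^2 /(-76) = -1681 /19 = -88.47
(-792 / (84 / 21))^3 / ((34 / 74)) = -287208504 / 17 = -16894617.88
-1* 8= -8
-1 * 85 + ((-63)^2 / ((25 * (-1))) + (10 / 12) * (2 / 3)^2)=-164288 / 675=-243.39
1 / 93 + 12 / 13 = 1129 / 1209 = 0.93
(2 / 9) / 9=0.02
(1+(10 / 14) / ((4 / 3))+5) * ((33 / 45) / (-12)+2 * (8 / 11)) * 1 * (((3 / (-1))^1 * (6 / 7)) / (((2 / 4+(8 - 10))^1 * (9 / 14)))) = 168299 / 6930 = 24.29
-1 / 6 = -0.17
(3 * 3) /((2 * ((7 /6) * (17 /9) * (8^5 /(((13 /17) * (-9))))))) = -28431 /66289664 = -0.00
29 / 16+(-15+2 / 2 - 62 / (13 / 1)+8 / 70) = -122613 / 7280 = -16.84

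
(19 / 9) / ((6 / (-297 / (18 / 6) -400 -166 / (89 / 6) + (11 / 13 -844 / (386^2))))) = -46342112165 / 258582558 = -179.22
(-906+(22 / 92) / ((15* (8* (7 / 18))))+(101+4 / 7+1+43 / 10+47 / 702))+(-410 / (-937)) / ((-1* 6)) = -338516382941 / 423606456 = -799.13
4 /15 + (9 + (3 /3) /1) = 154 /15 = 10.27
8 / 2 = 4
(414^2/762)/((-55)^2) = 28566/384175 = 0.07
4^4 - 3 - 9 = 244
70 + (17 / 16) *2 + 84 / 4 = 93.12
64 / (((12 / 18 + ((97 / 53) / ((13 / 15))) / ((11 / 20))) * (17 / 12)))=10.03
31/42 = 0.74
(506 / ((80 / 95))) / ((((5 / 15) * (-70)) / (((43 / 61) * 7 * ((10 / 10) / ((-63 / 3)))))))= 206701 / 34160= 6.05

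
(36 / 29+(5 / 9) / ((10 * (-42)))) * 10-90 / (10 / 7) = -50.60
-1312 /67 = -19.58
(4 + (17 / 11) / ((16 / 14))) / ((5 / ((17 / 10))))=8007 / 4400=1.82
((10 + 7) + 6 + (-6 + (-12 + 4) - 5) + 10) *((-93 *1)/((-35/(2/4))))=93/5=18.60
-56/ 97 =-0.58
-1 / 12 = -0.08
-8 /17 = -0.47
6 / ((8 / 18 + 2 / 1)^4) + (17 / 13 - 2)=-798273 / 1522664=-0.52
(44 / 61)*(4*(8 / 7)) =3.30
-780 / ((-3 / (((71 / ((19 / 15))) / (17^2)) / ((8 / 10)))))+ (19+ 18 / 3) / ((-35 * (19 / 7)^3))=124880320 / 1982251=63.00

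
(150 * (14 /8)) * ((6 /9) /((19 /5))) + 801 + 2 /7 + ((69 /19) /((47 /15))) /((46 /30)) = 279023 /329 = 848.09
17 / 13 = 1.31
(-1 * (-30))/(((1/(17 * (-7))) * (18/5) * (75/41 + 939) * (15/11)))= -0.77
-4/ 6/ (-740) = 1/ 1110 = 0.00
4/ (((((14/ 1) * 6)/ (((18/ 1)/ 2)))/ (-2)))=-6/ 7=-0.86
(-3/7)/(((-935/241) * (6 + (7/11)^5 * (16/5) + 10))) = 10585443/1565206048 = 0.01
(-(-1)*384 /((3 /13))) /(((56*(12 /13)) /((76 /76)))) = 676 /21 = 32.19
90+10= 100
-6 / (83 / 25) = -150 / 83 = -1.81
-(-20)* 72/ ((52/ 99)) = 35640/ 13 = 2741.54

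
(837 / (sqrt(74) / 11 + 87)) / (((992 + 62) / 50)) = 284229 / 622727 - 297 *sqrt(74) / 622727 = 0.45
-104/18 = -52/9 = -5.78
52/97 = 0.54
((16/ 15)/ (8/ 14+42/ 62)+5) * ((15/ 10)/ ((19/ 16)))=190376/ 25745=7.39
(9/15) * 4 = 12/5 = 2.40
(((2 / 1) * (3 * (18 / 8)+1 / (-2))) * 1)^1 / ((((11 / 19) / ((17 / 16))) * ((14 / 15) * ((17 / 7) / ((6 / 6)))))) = 7125 / 704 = 10.12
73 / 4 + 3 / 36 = 18.33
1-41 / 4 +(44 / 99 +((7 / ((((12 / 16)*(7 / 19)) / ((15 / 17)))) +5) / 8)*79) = 319837 / 1224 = 261.30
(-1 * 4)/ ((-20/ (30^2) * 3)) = 60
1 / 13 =0.08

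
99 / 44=9 / 4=2.25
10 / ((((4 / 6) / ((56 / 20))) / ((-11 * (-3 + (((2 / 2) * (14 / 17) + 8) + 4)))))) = -77154 / 17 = -4538.47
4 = 4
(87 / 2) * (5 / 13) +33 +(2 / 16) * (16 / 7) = 9103 / 182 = 50.02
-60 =-60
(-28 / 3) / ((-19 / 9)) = 84 / 19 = 4.42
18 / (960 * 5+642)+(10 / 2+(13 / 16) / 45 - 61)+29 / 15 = -7058749 / 130608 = -54.05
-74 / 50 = -37 / 25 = -1.48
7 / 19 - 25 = -468 / 19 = -24.63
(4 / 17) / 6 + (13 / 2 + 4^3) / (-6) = -2389 / 204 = -11.71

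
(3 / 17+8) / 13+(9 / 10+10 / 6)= 21187 / 6630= 3.20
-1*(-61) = 61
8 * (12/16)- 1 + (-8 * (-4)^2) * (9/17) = -62.76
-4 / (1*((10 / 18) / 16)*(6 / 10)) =-192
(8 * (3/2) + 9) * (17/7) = 51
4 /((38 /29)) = 3.05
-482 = -482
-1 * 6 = -6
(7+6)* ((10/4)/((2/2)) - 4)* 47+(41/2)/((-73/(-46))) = -131923/146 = -903.58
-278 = -278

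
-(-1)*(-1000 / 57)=-1000 / 57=-17.54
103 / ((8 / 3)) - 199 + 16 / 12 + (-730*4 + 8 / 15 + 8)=-368461 / 120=-3070.51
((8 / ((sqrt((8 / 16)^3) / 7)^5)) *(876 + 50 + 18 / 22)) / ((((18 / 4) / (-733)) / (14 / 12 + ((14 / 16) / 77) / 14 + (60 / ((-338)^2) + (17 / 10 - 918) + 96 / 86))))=9528418545607325633352832 *sqrt(2) / 4012277841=3358495914083234.40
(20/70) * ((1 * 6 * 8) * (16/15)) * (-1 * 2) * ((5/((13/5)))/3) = -5120/273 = -18.75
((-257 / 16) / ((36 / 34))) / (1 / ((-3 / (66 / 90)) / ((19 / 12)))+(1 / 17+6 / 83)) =92469885 / 1559992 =59.28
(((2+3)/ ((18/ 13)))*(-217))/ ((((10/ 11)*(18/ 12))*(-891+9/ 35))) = 1086085/ 1683504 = 0.65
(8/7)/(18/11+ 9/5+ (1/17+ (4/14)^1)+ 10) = 1870/22549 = 0.08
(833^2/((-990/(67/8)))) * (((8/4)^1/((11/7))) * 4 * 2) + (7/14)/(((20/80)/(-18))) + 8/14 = -59802.91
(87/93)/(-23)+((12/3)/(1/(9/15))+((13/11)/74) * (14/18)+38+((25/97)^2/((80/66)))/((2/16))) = 40.81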